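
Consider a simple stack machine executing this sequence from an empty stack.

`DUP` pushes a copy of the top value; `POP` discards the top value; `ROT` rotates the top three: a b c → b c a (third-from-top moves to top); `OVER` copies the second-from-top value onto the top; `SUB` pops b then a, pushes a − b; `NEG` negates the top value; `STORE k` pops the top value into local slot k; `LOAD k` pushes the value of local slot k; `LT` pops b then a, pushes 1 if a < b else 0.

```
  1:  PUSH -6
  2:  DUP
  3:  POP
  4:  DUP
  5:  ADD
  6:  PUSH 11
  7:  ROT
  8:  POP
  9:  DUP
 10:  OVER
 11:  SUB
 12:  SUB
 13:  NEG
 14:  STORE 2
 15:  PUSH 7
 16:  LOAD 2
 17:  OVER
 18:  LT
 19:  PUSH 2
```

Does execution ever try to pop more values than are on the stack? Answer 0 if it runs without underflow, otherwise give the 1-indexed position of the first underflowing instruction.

PUSH -6  [-6]
DUP      [-6, -6]
POP      [-6]
DUP      [-6, -6]
ADD      [-12]
PUSH 11  [-12, 11]
ROT  — needs 3 operands, stack has 2 → underflow

7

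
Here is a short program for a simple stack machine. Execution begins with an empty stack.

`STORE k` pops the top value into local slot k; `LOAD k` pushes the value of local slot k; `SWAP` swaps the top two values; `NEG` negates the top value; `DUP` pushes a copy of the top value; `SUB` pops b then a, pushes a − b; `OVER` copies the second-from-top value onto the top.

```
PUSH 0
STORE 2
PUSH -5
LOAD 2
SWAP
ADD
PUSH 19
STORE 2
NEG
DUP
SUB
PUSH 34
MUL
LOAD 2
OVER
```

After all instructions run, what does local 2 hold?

PUSH 0  → [0]
STORE 2 → []
PUSH -5 → [-5]
LOAD 2  → [-5, 0]
SWAP    → [0, -5]
ADD     → [-5]
PUSH 19 → [-5, 19]
STORE 2 → [-5]
NEG     → [5]
DUP     → [5, 5]
SUB     → [0]
PUSH 34 → [0, 34]
MUL     → [0]
LOAD 2  → [0, 19]
OVER    → [0, 19, 0]

19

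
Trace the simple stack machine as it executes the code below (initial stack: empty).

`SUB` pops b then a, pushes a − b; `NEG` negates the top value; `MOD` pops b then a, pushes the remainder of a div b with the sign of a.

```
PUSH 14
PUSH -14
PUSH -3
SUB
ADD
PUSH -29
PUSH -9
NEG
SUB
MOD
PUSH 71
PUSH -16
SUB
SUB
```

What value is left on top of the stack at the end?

-84

PUSH 14  : [14]
PUSH -14 : [14, -14]
PUSH -3  : [14, -14, -3]
SUB      : [14, -11]
ADD      : [3]
PUSH -29 : [3, -29]
PUSH -9  : [3, -29, -9]
NEG      : [3, -29, 9]
SUB      : [3, -38]
MOD      : [3]
PUSH 71  : [3, 71]
PUSH -16 : [3, 71, -16]
SUB      : [3, 87]
SUB      : [-84]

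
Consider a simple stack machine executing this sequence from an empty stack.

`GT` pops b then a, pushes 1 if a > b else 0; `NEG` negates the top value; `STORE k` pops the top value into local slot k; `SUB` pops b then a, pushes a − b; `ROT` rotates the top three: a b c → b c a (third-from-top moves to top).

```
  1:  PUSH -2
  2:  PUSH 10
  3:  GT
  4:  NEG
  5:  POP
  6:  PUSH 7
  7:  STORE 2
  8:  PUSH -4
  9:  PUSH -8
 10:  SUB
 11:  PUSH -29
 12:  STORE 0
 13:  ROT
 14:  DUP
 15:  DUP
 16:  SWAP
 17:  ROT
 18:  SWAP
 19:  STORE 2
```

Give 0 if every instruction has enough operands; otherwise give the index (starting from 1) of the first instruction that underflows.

13

PUSH -2  -> [-2]
PUSH 10  -> [-2, 10]
GT       -> [0]
NEG      -> [0]
POP      -> []
PUSH 7   -> [7]
STORE 2  -> []
PUSH -4  -> [-4]
PUSH -8  -> [-4, -8]
SUB      -> [4]
PUSH -29 -> [4, -29]
STORE 0  -> [4]
ROT  — needs 3 operands, stack has 1 → underflow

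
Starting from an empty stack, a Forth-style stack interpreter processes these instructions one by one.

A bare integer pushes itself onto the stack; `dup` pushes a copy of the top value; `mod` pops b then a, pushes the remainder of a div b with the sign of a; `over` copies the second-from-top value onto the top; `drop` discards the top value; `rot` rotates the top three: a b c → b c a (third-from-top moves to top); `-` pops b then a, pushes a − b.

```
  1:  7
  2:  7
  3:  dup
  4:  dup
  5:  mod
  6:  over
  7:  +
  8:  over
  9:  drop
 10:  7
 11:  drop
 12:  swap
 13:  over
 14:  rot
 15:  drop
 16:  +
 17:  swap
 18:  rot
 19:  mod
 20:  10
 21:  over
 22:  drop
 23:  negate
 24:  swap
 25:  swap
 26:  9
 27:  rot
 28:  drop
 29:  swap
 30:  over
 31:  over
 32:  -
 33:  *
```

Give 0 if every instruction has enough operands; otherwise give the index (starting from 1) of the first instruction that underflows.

7    -> 7
7    -> 7 7
dup  -> 7 7 7
dup  -> 7 7 7 7
mod  -> 7 7 0
over -> 7 7 0 7
+    -> 7 7 7
over -> 7 7 7 7
drop -> 7 7 7
7    -> 7 7 7 7
drop -> 7 7 7
swap -> 7 7 7
over -> 7 7 7 7
rot  -> 7 7 7 7
drop -> 7 7 7
+    -> 7 14
swap -> 14 7
rot  — needs 3 operands, stack has 2 → underflow

18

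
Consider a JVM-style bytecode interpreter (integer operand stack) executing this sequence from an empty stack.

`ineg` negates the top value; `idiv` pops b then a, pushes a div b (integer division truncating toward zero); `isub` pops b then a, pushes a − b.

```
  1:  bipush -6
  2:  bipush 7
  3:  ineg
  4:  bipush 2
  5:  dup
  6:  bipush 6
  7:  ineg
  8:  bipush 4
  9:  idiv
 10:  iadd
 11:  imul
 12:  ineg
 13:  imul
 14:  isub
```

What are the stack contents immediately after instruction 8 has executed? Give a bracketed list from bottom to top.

bipush -6 -> -6
bipush 7  -> -6 7
ineg      -> -6 -7
bipush 2  -> -6 -7 2
dup       -> -6 -7 2 2
bipush 6  -> -6 -7 2 2 6
ineg      -> -6 -7 2 2 -6
bipush 4  -> -6 -7 2 2 -6 4

[-6, -7, 2, 2, -6, 4]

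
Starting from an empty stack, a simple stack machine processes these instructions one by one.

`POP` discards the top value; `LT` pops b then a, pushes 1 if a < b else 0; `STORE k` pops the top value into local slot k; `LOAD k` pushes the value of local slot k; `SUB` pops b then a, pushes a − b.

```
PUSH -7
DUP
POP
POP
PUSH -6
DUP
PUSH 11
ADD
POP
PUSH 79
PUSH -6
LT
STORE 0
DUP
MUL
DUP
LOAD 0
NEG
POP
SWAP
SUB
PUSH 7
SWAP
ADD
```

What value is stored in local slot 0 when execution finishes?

PUSH -7 -> [-7]
DUP     -> [-7, -7]
POP     -> [-7]
POP     -> []
PUSH -6 -> [-6]
DUP     -> [-6, -6]
PUSH 11 -> [-6, -6, 11]
ADD     -> [-6, 5]
POP     -> [-6]
PUSH 79 -> [-6, 79]
PUSH -6 -> [-6, 79, -6]
LT      -> [-6, 0]
STORE 0 -> [-6]
DUP     -> [-6, -6]
MUL     -> [36]
DUP     -> [36, 36]
LOAD 0  -> [36, 36, 0]
NEG     -> [36, 36, 0]
POP     -> [36, 36]
SWAP    -> [36, 36]
SUB     -> [0]
PUSH 7  -> [0, 7]
SWAP    -> [7, 0]
ADD     -> [7]

0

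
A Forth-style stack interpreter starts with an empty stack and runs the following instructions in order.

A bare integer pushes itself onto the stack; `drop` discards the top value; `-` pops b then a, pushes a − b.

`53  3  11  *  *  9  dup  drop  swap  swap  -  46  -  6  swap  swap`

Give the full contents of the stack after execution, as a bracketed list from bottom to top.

[1694, 6]

53    [53]
3     [53, 3]
11    [53, 3, 11]
*     [53, 33]
*     [1749]
9     [1749, 9]
dup   [1749, 9, 9]
drop  [1749, 9]
swap  [9, 1749]
swap  [1749, 9]
-     [1740]
46    [1740, 46]
-     [1694]
6     [1694, 6]
swap  [6, 1694]
swap  [1694, 6]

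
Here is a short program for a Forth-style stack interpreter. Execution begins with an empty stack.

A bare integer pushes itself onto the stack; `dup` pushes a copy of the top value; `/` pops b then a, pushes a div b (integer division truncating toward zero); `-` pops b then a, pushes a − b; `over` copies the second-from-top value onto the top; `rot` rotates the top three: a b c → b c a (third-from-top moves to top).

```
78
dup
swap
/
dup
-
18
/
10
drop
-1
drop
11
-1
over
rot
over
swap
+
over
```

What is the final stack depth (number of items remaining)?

78   → [78]
dup  → [78, 78]
swap → [78, 78]
/    → [1]
dup  → [1, 1]
-    → [0]
18   → [0, 18]
/    → [0]
10   → [0, 10]
drop → [0]
-1   → [0, -1]
drop → [0]
11   → [0, 11]
-1   → [0, 11, -1]
over → [0, 11, -1, 11]
rot  → [0, -1, 11, 11]
over → [0, -1, 11, 11, 11]
swap → [0, -1, 11, 11, 11]
+    → [0, -1, 11, 22]
over → [0, -1, 11, 22, 11]

5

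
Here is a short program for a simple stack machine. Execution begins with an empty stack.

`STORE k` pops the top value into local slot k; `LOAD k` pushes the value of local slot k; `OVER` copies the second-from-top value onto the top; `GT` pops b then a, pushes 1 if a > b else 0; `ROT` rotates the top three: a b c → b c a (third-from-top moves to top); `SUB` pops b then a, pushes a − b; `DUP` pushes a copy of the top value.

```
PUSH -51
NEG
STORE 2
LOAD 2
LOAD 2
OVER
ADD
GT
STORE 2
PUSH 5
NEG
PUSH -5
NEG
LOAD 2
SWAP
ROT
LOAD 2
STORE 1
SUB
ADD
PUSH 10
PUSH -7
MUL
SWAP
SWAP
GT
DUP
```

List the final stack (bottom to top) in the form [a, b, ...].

[1, 1]

PUSH -51 -> -51
NEG      -> 51
STORE 2  -> (empty)
LOAD 2   -> 51
LOAD 2   -> 51 51
OVER     -> 51 51 51
ADD      -> 51 102
GT       -> 0
STORE 2  -> (empty)
PUSH 5   -> 5
NEG      -> -5
PUSH -5  -> -5 -5
NEG      -> -5 5
LOAD 2   -> -5 5 0
SWAP     -> -5 0 5
ROT      -> 0 5 -5
LOAD 2   -> 0 5 -5 0
STORE 1  -> 0 5 -5
SUB      -> 0 10
ADD      -> 10
PUSH 10  -> 10 10
PUSH -7  -> 10 10 -7
MUL      -> 10 -70
SWAP     -> -70 10
SWAP     -> 10 -70
GT       -> 1
DUP      -> 1 1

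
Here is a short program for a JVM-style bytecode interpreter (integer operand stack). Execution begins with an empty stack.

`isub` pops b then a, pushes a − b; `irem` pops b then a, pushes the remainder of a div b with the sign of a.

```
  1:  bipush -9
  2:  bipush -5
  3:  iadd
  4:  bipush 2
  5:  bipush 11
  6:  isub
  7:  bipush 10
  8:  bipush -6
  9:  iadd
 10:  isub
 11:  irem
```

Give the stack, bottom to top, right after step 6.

[-14, -9]

bipush -9 → -9
bipush -5 → -9 -5
iadd      → -14
bipush 2  → -14 2
bipush 11 → -14 2 11
isub      → -14 -9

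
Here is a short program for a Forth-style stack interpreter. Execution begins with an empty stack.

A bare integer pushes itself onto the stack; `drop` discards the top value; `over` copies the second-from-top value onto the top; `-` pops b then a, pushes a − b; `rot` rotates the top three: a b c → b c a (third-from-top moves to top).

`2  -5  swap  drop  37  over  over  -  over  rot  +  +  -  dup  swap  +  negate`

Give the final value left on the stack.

2       [2]
-5      [2, -5]
swap    [-5, 2]
drop    [-5]
37      [-5, 37]
over    [-5, 37, -5]
over    [-5, 37, -5, 37]
-       [-5, 37, -42]
over    [-5, 37, -42, 37]
rot     [-5, -42, 37, 37]
+       [-5, -42, 74]
+       [-5, 32]
-       [-37]
dup     [-37, -37]
swap    [-37, -37]
+       [-74]
negate  [74]

74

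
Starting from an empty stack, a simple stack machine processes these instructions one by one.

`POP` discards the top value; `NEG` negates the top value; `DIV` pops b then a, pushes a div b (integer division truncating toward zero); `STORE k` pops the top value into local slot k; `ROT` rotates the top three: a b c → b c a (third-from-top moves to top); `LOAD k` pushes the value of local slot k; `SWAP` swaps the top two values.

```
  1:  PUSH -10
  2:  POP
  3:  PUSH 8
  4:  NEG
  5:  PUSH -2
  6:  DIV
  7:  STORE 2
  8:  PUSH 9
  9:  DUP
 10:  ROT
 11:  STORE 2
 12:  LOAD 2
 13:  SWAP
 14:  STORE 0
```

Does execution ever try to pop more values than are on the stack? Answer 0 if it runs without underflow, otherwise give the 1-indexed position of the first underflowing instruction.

PUSH -10 → -10
POP      → (empty)
PUSH 8   → 8
NEG      → -8
PUSH -2  → -8 -2
DIV      → 4
STORE 2  → (empty)
PUSH 9   → 9
DUP      → 9 9
ROT  — needs 3 operands, stack has 2 → underflow

10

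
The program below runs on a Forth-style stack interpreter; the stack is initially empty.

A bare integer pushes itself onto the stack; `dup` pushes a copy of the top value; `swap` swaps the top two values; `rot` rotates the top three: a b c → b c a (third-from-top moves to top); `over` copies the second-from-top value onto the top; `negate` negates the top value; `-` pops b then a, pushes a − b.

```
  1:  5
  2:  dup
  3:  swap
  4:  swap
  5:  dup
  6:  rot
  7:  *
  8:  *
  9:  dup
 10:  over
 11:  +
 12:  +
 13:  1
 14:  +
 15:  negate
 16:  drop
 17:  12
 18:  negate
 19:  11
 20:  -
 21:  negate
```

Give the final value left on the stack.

23

5      → [5]
dup    → [5, 5]
swap   → [5, 5]
swap   → [5, 5]
dup    → [5, 5, 5]
rot    → [5, 5, 5]
*      → [5, 25]
*      → [125]
dup    → [125, 125]
over   → [125, 125, 125]
+      → [125, 250]
+      → [375]
1      → [375, 1]
+      → [376]
negate → [-376]
drop   → []
12     → [12]
negate → [-12]
11     → [-12, 11]
-      → [-23]
negate → [23]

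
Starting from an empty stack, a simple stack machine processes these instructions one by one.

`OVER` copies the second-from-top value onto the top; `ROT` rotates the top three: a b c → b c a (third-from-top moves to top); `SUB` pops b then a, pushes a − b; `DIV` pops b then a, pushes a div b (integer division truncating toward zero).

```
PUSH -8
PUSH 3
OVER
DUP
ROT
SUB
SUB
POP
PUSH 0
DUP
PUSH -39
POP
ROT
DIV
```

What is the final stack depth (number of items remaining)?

PUSH -8  → -8
PUSH 3   → -8 3
OVER     → -8 3 -8
DUP      → -8 3 -8 -8
ROT      → -8 -8 -8 3
SUB      → -8 -8 -11
SUB      → -8 3
POP      → -8
PUSH 0   → -8 0
DUP      → -8 0 0
PUSH -39 → -8 0 0 -39
POP      → -8 0 0
ROT      → 0 0 -8
DIV      → 0 0

2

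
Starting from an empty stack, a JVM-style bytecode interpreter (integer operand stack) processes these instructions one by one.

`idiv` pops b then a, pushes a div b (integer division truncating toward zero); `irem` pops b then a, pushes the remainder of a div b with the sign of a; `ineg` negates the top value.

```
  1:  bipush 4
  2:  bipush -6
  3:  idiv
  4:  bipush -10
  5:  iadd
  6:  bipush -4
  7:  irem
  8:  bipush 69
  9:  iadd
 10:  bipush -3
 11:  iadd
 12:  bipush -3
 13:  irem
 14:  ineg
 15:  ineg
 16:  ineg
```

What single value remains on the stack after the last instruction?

bipush 4   → [4]
bipush -6  → [4, -6]
idiv       → [0]
bipush -10 → [0, -10]
iadd       → [-10]
bipush -4  → [-10, -4]
irem       → [-2]
bipush 69  → [-2, 69]
iadd       → [67]
bipush -3  → [67, -3]
iadd       → [64]
bipush -3  → [64, -3]
irem       → [1]
ineg       → [-1]
ineg       → [1]
ineg       → [-1]

-1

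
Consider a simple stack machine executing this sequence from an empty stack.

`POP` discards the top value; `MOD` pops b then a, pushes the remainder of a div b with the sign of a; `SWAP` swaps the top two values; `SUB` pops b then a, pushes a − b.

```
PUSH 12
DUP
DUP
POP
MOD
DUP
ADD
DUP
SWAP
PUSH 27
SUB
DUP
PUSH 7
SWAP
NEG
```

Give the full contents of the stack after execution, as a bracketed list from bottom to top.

[0, -27, 7, 27]

PUSH 12 → 12
DUP     → 12 12
DUP     → 12 12 12
POP     → 12 12
MOD     → 0
DUP     → 0 0
ADD     → 0
DUP     → 0 0
SWAP    → 0 0
PUSH 27 → 0 0 27
SUB     → 0 -27
DUP     → 0 -27 -27
PUSH 7  → 0 -27 -27 7
SWAP    → 0 -27 7 -27
NEG     → 0 -27 7 27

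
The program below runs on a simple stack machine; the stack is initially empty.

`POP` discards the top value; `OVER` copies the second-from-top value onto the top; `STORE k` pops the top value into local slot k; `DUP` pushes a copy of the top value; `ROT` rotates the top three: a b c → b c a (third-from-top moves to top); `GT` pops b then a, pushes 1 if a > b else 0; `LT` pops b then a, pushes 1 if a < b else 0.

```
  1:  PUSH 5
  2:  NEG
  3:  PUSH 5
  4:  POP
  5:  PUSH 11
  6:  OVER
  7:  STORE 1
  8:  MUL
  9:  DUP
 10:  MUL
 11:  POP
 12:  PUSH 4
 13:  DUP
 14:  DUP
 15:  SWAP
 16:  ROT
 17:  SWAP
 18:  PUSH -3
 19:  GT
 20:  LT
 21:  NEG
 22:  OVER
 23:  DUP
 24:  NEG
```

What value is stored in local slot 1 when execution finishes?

-5

PUSH 5   [5]
NEG      [-5]
PUSH 5   [-5, 5]
POP      [-5]
PUSH 11  [-5, 11]
OVER     [-5, 11, -5]
STORE 1  [-5, 11]
MUL      [-55]
DUP      [-55, -55]
MUL      [3025]
POP      []
PUSH 4   [4]
DUP      [4, 4]
DUP      [4, 4, 4]
SWAP     [4, 4, 4]
ROT      [4, 4, 4]
SWAP     [4, 4, 4]
PUSH -3  [4, 4, 4, -3]
GT       [4, 4, 1]
LT       [4, 0]
NEG      [4, 0]
OVER     [4, 0, 4]
DUP      [4, 0, 4, 4]
NEG      [4, 0, 4, -4]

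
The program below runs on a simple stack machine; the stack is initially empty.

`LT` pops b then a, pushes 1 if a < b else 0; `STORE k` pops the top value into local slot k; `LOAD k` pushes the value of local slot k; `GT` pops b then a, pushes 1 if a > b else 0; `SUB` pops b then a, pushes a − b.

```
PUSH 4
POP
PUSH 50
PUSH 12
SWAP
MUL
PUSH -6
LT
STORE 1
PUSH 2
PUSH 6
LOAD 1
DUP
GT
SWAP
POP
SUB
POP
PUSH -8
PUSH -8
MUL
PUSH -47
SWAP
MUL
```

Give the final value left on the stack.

PUSH 4   -> 4
POP      -> (empty)
PUSH 50  -> 50
PUSH 12  -> 50 12
SWAP     -> 12 50
MUL      -> 600
PUSH -6  -> 600 -6
LT       -> 0
STORE 1  -> (empty)
PUSH 2   -> 2
PUSH 6   -> 2 6
LOAD 1   -> 2 6 0
DUP      -> 2 6 0 0
GT       -> 2 6 0
SWAP     -> 2 0 6
POP      -> 2 0
SUB      -> 2
POP      -> (empty)
PUSH -8  -> -8
PUSH -8  -> -8 -8
MUL      -> 64
PUSH -47 -> 64 -47
SWAP     -> -47 64
MUL      -> -3008

-3008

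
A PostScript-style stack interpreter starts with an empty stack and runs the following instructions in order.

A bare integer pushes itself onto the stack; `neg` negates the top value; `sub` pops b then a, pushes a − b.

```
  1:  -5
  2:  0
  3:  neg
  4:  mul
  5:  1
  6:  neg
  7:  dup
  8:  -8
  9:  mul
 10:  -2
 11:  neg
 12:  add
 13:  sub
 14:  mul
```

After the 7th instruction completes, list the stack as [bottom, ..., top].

[0, -1, -1]

-5  → [-5]
0   → [-5, 0]
neg → [-5, 0]
mul → [0]
1   → [0, 1]
neg → [0, -1]
dup → [0, -1, -1]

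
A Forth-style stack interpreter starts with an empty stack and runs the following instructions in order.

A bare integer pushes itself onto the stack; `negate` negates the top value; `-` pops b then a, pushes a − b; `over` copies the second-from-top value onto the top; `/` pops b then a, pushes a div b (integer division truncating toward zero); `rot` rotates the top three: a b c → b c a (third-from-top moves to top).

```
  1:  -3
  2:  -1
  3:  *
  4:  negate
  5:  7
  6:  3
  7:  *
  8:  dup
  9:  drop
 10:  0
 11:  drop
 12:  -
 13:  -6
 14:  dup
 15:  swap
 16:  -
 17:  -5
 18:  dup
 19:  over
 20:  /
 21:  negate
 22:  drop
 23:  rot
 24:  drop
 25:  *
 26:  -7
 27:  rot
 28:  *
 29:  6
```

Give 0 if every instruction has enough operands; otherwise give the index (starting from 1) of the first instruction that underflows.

27

-3     : -3
-1     : -3 -1
*      : 3
negate : -3
7      : -3 7
3      : -3 7 3
*      : -3 21
dup    : -3 21 21
drop   : -3 21
0      : -3 21 0
drop   : -3 21
-      : -24
-6     : -24 -6
dup    : -24 -6 -6
swap   : -24 -6 -6
-      : -24 0
-5     : -24 0 -5
dup    : -24 0 -5 -5
over   : -24 0 -5 -5 -5
/      : -24 0 -5 1
negate : -24 0 -5 -1
drop   : -24 0 -5
rot    : 0 -5 -24
drop   : 0 -5
*      : 0
-7     : 0 -7
rot  — needs 3 operands, stack has 2 → underflow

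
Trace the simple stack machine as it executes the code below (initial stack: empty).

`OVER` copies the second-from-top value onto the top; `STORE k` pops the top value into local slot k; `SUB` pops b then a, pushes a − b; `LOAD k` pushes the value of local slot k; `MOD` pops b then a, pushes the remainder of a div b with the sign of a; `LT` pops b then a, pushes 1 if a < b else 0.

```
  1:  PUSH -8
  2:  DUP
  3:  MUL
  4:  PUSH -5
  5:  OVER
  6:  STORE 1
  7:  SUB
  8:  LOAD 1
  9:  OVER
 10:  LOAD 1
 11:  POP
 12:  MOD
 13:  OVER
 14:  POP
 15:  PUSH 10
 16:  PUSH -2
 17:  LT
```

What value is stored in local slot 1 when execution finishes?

PUSH -8  [-8]
DUP      [-8, -8]
MUL      [64]
PUSH -5  [64, -5]
OVER     [64, -5, 64]
STORE 1  [64, -5]
SUB      [69]
LOAD 1   [69, 64]
OVER     [69, 64, 69]
LOAD 1   [69, 64, 69, 64]
POP      [69, 64, 69]
MOD      [69, 64]
OVER     [69, 64, 69]
POP      [69, 64]
PUSH 10  [69, 64, 10]
PUSH -2  [69, 64, 10, -2]
LT       [69, 64, 0]

64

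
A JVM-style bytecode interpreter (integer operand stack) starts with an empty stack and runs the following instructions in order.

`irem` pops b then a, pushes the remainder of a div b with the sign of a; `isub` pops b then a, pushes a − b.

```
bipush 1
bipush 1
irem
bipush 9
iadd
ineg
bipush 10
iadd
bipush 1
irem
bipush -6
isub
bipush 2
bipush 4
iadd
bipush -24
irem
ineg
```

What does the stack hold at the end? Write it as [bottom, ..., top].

bipush 1   : [1]
bipush 1   : [1, 1]
irem       : [0]
bipush 9   : [0, 9]
iadd       : [9]
ineg       : [-9]
bipush 10  : [-9, 10]
iadd       : [1]
bipush 1   : [1, 1]
irem       : [0]
bipush -6  : [0, -6]
isub       : [6]
bipush 2   : [6, 2]
bipush 4   : [6, 2, 4]
iadd       : [6, 6]
bipush -24 : [6, 6, -24]
irem       : [6, 6]
ineg       : [6, -6]

[6, -6]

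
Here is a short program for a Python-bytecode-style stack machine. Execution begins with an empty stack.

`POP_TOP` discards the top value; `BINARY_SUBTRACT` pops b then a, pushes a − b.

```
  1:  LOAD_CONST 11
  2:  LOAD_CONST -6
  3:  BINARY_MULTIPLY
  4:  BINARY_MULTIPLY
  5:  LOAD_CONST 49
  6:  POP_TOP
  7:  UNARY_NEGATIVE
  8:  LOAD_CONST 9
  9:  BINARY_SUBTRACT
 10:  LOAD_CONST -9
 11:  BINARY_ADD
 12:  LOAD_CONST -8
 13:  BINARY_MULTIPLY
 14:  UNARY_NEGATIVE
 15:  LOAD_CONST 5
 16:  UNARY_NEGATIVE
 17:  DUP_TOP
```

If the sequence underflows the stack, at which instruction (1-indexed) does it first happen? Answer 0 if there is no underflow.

LOAD_CONST 11    11
LOAD_CONST -6    11 -6
BINARY_MULTIPLY  -66
BINARY_MULTIPLY  — needs 2 operands, stack has 1 → underflow

4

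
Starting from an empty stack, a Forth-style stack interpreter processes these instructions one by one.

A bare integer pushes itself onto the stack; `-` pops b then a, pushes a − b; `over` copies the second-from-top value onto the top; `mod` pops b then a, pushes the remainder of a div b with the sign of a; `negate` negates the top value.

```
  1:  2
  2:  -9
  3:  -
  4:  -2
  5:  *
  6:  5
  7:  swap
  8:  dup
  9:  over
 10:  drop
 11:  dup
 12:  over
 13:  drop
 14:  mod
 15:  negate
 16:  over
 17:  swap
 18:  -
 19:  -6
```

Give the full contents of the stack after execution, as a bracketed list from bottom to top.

[5, -22, -22, -6]

2      -> 2
-9     -> 2 -9
-      -> 11
-2     -> 11 -2
*      -> -22
5      -> -22 5
swap   -> 5 -22
dup    -> 5 -22 -22
over   -> 5 -22 -22 -22
drop   -> 5 -22 -22
dup    -> 5 -22 -22 -22
over   -> 5 -22 -22 -22 -22
drop   -> 5 -22 -22 -22
mod    -> 5 -22 0
negate -> 5 -22 0
over   -> 5 -22 0 -22
swap   -> 5 -22 -22 0
-      -> 5 -22 -22
-6     -> 5 -22 -22 -6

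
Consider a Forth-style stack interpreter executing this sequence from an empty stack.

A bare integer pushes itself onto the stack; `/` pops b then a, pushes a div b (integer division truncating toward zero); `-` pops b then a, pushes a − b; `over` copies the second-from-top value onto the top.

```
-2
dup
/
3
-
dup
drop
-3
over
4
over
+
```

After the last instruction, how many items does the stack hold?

4

-2   -> [-2]
dup  -> [-2, -2]
/    -> [1]
3    -> [1, 3]
-    -> [-2]
dup  -> [-2, -2]
drop -> [-2]
-3   -> [-2, -3]
over -> [-2, -3, -2]
4    -> [-2, -3, -2, 4]
over -> [-2, -3, -2, 4, -2]
+    -> [-2, -3, -2, 2]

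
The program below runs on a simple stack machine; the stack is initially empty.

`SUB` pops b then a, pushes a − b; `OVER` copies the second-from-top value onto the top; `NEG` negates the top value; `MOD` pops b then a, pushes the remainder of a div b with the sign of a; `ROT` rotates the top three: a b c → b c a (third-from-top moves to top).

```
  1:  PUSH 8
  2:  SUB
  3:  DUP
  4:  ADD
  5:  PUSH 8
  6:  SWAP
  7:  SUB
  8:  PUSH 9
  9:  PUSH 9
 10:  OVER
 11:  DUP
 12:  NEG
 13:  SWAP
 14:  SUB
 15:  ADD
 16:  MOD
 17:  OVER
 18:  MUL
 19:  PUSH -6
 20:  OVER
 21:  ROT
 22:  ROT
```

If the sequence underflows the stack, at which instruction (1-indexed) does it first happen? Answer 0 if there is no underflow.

PUSH 8 : 8
SUB  — needs 2 operands, stack has 1 → underflow

2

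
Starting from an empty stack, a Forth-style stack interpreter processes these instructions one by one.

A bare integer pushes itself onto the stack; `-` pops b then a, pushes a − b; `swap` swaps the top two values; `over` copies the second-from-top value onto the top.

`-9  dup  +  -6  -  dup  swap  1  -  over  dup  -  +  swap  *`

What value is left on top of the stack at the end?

-9   : -9
dup  : -9 -9
+    : -18
-6   : -18 -6
-    : -12
dup  : -12 -12
swap : -12 -12
1    : -12 -12 1
-    : -12 -13
over : -12 -13 -12
dup  : -12 -13 -12 -12
-    : -12 -13 0
+    : -12 -13
swap : -13 -12
*    : 156

156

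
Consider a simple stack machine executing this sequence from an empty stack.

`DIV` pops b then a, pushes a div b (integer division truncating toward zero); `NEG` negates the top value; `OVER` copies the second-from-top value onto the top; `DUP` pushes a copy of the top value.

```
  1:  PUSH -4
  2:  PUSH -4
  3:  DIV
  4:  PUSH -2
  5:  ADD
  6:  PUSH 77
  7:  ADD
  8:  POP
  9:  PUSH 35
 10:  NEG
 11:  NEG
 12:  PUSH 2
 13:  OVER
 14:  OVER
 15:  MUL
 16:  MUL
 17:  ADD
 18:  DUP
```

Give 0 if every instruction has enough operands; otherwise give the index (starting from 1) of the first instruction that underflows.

0

PUSH -4 → [-4]
PUSH -4 → [-4, -4]
DIV     → [1]
PUSH -2 → [1, -2]
ADD     → [-1]
PUSH 77 → [-1, 77]
ADD     → [76]
POP     → []
PUSH 35 → [35]
NEG     → [-35]
NEG     → [35]
PUSH 2  → [35, 2]
OVER    → [35, 2, 35]
OVER    → [35, 2, 35, 2]
MUL     → [35, 2, 70]
MUL     → [35, 140]
ADD     → [175]
DUP     → [175, 175]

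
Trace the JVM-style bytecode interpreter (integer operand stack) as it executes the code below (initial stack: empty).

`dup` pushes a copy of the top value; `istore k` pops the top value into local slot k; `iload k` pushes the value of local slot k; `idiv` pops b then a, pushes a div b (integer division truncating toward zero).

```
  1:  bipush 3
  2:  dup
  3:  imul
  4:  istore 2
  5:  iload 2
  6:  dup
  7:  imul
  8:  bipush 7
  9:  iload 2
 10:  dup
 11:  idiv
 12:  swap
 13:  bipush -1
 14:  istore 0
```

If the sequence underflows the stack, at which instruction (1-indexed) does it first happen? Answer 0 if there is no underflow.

0

bipush 3  → [3]
dup       → [3, 3]
imul      → [9]
istore 2  → []
iload 2   → [9]
dup       → [9, 9]
imul      → [81]
bipush 7  → [81, 7]
iload 2   → [81, 7, 9]
dup       → [81, 7, 9, 9]
idiv      → [81, 7, 1]
swap      → [81, 1, 7]
bipush -1 → [81, 1, 7, -1]
istore 0  → [81, 1, 7]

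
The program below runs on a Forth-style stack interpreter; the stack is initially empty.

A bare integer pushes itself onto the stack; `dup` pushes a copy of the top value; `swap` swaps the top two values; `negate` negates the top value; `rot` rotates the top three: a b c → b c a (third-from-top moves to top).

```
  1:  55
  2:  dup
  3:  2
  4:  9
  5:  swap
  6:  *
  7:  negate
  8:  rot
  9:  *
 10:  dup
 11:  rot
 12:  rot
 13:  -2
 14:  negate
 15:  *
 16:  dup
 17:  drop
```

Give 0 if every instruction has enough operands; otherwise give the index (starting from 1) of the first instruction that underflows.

55      [55]
dup     [55, 55]
2       [55, 55, 2]
9       [55, 55, 2, 9]
swap    [55, 55, 9, 2]
*       [55, 55, 18]
negate  [55, 55, -18]
rot     [55, -18, 55]
*       [55, -990]
dup     [55, -990, -990]
rot     [-990, -990, 55]
rot     [-990, 55, -990]
-2      [-990, 55, -990, -2]
negate  [-990, 55, -990, 2]
*       [-990, 55, -1980]
dup     [-990, 55, -1980, -1980]
drop    [-990, 55, -1980]

0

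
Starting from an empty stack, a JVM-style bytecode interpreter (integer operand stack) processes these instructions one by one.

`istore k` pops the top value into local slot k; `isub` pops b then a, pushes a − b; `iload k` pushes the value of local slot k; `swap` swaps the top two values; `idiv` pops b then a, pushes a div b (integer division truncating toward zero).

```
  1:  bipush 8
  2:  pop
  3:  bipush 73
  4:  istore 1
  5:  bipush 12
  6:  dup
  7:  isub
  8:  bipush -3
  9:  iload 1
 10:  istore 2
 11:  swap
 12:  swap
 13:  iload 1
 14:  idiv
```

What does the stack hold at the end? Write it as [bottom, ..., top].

[0, 0]

bipush 8  → [8]
pop       → []
bipush 73 → [73]
istore 1  → []
bipush 12 → [12]
dup       → [12, 12]
isub      → [0]
bipush -3 → [0, -3]
iload 1   → [0, -3, 73]
istore 2  → [0, -3]
swap      → [-3, 0]
swap      → [0, -3]
iload 1   → [0, -3, 73]
idiv      → [0, 0]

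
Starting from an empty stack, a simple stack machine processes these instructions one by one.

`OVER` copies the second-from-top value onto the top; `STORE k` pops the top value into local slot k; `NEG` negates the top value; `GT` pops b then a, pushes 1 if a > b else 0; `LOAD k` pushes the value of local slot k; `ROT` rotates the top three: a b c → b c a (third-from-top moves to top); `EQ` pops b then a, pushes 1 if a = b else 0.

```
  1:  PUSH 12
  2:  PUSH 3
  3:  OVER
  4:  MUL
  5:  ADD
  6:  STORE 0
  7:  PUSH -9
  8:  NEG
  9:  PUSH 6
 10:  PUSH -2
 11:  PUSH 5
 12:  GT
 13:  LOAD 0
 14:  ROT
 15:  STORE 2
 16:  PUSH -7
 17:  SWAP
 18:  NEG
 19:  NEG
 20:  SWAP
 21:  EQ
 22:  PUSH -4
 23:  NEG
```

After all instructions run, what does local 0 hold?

PUSH 12 -> 12
PUSH 3  -> 12 3
OVER    -> 12 3 12
MUL     -> 12 36
ADD     -> 48
STORE 0 -> (empty)
PUSH -9 -> -9
NEG     -> 9
PUSH 6  -> 9 6
PUSH -2 -> 9 6 -2
PUSH 5  -> 9 6 -2 5
GT      -> 9 6 0
LOAD 0  -> 9 6 0 48
ROT     -> 9 0 48 6
STORE 2 -> 9 0 48
PUSH -7 -> 9 0 48 -7
SWAP    -> 9 0 -7 48
NEG     -> 9 0 -7 -48
NEG     -> 9 0 -7 48
SWAP    -> 9 0 48 -7
EQ      -> 9 0 0
PUSH -4 -> 9 0 0 -4
NEG     -> 9 0 0 4

48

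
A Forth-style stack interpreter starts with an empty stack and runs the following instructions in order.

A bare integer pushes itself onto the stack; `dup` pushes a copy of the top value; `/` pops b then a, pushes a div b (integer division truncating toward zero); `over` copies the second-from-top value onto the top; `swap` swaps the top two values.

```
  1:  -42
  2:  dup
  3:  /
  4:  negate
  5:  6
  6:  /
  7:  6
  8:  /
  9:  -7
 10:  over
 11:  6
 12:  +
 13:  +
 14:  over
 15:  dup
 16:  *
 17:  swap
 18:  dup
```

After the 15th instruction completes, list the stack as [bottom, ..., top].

[0, -1, 0, 0]

-42    -> [-42]
dup    -> [-42, -42]
/      -> [1]
negate -> [-1]
6      -> [-1, 6]
/      -> [0]
6      -> [0, 6]
/      -> [0]
-7     -> [0, -7]
over   -> [0, -7, 0]
6      -> [0, -7, 0, 6]
+      -> [0, -7, 6]
+      -> [0, -1]
over   -> [0, -1, 0]
dup    -> [0, -1, 0, 0]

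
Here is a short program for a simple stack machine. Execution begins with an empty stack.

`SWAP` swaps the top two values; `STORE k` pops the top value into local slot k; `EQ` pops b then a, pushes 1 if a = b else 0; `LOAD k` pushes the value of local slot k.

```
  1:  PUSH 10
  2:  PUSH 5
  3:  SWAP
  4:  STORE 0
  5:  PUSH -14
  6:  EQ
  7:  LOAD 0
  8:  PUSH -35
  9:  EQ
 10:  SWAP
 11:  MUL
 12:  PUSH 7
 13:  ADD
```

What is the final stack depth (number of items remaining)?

PUSH 10   [10]
PUSH 5    [10, 5]
SWAP      [5, 10]
STORE 0   [5]
PUSH -14  [5, -14]
EQ        [0]
LOAD 0    [0, 10]
PUSH -35  [0, 10, -35]
EQ        [0, 0]
SWAP      [0, 0]
MUL       [0]
PUSH 7    [0, 7]
ADD       [7]

1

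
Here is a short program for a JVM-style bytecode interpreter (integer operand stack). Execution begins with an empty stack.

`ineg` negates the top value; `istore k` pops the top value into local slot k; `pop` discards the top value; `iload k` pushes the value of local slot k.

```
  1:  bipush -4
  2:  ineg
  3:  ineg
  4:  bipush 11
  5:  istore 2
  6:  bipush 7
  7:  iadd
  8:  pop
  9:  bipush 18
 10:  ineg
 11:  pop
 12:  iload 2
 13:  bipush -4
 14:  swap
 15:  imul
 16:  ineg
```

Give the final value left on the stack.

44

bipush -4 → [-4]
ineg      → [4]
ineg      → [-4]
bipush 11 → [-4, 11]
istore 2  → [-4]
bipush 7  → [-4, 7]
iadd      → [3]
pop       → []
bipush 18 → [18]
ineg      → [-18]
pop       → []
iload 2   → [11]
bipush -4 → [11, -4]
swap      → [-4, 11]
imul      → [-44]
ineg      → [44]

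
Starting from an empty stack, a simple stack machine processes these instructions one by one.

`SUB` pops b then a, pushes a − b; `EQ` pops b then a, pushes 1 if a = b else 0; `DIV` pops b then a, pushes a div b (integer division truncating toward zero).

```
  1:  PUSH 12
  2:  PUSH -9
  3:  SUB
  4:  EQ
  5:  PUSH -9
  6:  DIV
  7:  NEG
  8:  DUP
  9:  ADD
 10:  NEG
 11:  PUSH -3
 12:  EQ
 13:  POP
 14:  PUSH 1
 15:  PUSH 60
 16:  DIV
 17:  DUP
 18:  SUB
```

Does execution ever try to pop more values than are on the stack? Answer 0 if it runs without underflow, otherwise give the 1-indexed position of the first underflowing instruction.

PUSH 12 : 12
PUSH -9 : 12 -9
SUB     : 21
EQ  — needs 2 operands, stack has 1 → underflow

4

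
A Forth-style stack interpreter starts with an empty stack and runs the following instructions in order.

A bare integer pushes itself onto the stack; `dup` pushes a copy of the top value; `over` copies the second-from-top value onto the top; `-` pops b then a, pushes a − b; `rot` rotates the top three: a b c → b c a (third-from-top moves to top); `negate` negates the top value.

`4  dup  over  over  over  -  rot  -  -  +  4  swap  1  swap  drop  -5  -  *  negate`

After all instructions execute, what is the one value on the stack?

4      -> 4
dup    -> 4 4
over   -> 4 4 4
over   -> 4 4 4 4
over   -> 4 4 4 4 4
-      -> 4 4 4 0
rot    -> 4 4 0 4
-      -> 4 4 -4
-      -> 4 8
+      -> 12
4      -> 12 4
swap   -> 4 12
1      -> 4 12 1
swap   -> 4 1 12
drop   -> 4 1
-5     -> 4 1 -5
-      -> 4 6
*      -> 24
negate -> -24

-24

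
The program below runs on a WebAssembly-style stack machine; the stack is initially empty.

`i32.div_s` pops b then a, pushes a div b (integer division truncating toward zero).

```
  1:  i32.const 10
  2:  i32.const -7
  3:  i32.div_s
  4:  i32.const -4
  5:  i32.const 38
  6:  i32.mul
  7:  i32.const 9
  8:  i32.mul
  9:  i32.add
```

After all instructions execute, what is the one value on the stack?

-1369

i32.const 10  10
i32.const -7  10 -7
i32.div_s     -1
i32.const -4  -1 -4
i32.const 38  -1 -4 38
i32.mul       -1 -152
i32.const 9   -1 -152 9
i32.mul       -1 -1368
i32.add       -1369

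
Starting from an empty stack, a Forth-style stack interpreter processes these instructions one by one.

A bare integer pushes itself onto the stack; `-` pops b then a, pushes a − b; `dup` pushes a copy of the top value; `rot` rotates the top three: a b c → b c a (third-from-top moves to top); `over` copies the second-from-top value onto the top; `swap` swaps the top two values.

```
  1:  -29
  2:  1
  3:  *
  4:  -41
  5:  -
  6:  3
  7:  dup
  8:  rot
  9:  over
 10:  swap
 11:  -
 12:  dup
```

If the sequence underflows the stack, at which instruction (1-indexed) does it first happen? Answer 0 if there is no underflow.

0

-29  -> [-29]
1    -> [-29, 1]
*    -> [-29]
-41  -> [-29, -41]
-    -> [12]
3    -> [12, 3]
dup  -> [12, 3, 3]
rot  -> [3, 3, 12]
over -> [3, 3, 12, 3]
swap -> [3, 3, 3, 12]
-    -> [3, 3, -9]
dup  -> [3, 3, -9, -9]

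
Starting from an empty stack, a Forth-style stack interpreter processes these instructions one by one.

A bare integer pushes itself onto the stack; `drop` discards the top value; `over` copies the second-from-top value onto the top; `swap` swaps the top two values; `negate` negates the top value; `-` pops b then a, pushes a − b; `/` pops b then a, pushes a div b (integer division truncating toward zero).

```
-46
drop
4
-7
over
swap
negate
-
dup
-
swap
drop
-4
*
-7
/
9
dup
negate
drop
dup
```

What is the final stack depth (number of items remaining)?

-46    : -46
drop   : (empty)
4      : 4
-7     : 4 -7
over   : 4 -7 4
swap   : 4 4 -7
negate : 4 4 7
-      : 4 -3
dup    : 4 -3 -3
-      : 4 0
swap   : 0 4
drop   : 0
-4     : 0 -4
*      : 0
-7     : 0 -7
/      : 0
9      : 0 9
dup    : 0 9 9
negate : 0 9 -9
drop   : 0 9
dup    : 0 9 9

3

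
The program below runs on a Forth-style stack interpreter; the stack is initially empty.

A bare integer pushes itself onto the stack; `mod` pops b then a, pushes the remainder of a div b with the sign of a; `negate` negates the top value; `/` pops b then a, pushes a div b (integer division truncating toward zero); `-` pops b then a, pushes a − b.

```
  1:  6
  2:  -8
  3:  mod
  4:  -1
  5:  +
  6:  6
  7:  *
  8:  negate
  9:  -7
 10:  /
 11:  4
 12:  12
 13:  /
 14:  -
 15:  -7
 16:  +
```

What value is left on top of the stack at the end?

-3

6       6
-8      6 -8
mod     6
-1      6 -1
+       5
6       5 6
*       30
negate  -30
-7      -30 -7
/       4
4       4 4
12      4 4 12
/       4 0
-       4
-7      4 -7
+       -3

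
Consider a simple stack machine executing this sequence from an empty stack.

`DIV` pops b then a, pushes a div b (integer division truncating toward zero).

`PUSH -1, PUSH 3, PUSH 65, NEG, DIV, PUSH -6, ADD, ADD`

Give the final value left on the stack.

-7

PUSH -1 → [-1]
PUSH 3  → [-1, 3]
PUSH 65 → [-1, 3, 65]
NEG     → [-1, 3, -65]
DIV     → [-1, 0]
PUSH -6 → [-1, 0, -6]
ADD     → [-1, -6]
ADD     → [-7]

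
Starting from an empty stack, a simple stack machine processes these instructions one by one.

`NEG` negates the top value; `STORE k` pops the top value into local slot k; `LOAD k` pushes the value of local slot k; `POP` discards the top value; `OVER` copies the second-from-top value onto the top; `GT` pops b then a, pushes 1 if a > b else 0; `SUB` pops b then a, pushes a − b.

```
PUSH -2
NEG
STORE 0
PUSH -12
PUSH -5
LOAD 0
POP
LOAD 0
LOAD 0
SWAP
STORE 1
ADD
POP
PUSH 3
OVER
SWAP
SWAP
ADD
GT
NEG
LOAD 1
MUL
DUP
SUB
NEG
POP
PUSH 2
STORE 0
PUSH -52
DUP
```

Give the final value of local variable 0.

PUSH -2  -> [-2]
NEG      -> [2]
STORE 0  -> []
PUSH -12 -> [-12]
PUSH -5  -> [-12, -5]
LOAD 0   -> [-12, -5, 2]
POP      -> [-12, -5]
LOAD 0   -> [-12, -5, 2]
LOAD 0   -> [-12, -5, 2, 2]
SWAP     -> [-12, -5, 2, 2]
STORE 1  -> [-12, -5, 2]
ADD      -> [-12, -3]
POP      -> [-12]
PUSH 3   -> [-12, 3]
OVER     -> [-12, 3, -12]
SWAP     -> [-12, -12, 3]
SWAP     -> [-12, 3, -12]
ADD      -> [-12, -9]
GT       -> [0]
NEG      -> [0]
LOAD 1   -> [0, 2]
MUL      -> [0]
DUP      -> [0, 0]
SUB      -> [0]
NEG      -> [0]
POP      -> []
PUSH 2   -> [2]
STORE 0  -> []
PUSH -52 -> [-52]
DUP      -> [-52, -52]

2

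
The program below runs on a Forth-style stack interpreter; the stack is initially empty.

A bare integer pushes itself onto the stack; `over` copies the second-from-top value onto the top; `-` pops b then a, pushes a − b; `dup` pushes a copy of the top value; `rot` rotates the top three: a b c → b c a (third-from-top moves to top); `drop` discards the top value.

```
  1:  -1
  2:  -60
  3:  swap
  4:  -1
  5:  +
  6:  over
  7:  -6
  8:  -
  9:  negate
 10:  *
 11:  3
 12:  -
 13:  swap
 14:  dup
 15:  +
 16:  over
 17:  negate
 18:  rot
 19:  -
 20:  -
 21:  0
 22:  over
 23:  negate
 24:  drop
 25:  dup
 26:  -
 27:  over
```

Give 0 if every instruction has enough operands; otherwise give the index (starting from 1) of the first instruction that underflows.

0

-1      -1
-60     -1 -60
swap    -60 -1
-1      -60 -1 -1
+       -60 -2
over    -60 -2 -60
-6      -60 -2 -60 -6
-       -60 -2 -54
negate  -60 -2 54
*       -60 -108
3       -60 -108 3
-       -60 -111
swap    -111 -60
dup     -111 -60 -60
+       -111 -120
over    -111 -120 -111
negate  -111 -120 111
rot     -120 111 -111
-       -120 222
-       -342
0       -342 0
over    -342 0 -342
negate  -342 0 342
drop    -342 0
dup     -342 0 0
-       -342 0
over    -342 0 -342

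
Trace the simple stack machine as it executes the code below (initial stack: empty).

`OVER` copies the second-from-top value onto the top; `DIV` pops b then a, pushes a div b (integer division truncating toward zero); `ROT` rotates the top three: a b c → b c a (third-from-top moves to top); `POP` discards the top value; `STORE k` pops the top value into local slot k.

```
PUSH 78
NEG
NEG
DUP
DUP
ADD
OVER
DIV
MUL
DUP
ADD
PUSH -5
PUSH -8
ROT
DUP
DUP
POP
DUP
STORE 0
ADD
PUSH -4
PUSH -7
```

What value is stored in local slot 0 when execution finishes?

PUSH 78 → [78]
NEG     → [-78]
NEG     → [78]
DUP     → [78, 78]
DUP     → [78, 78, 78]
ADD     → [78, 156]
OVER    → [78, 156, 78]
DIV     → [78, 2]
MUL     → [156]
DUP     → [156, 156]
ADD     → [312]
PUSH -5 → [312, -5]
PUSH -8 → [312, -5, -8]
ROT     → [-5, -8, 312]
DUP     → [-5, -8, 312, 312]
DUP     → [-5, -8, 312, 312, 312]
POP     → [-5, -8, 312, 312]
DUP     → [-5, -8, 312, 312, 312]
STORE 0 → [-5, -8, 312, 312]
ADD     → [-5, -8, 624]
PUSH -4 → [-5, -8, 624, -4]
PUSH -7 → [-5, -8, 624, -4, -7]

312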